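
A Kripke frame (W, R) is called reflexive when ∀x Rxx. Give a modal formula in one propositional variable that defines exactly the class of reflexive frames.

□r → r

The condition is reflexivity. The T schema □r → r defines it.
Suppose □r→r is valid. At any x set V(r)={w : Rxw}. Then □r holds at x, so r holds at x, i.e. Rxx.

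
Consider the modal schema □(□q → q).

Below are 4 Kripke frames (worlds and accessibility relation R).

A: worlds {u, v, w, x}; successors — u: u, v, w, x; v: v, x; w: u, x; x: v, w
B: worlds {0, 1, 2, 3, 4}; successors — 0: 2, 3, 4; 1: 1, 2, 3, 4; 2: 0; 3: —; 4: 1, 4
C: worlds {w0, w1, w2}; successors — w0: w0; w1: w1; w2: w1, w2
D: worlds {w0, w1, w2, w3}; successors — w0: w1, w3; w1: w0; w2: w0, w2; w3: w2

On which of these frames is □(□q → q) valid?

C

Frame correspondent (Sahlqvist): ∀x ∀y (Rxy → Ryy) — i.e. shift-reflexivity.
A: fails — Rxw but not Rww.
B: fails — R02 but not R22.
C: holds.
D: fails — Rw1w0 but not Rw0w0.
Valid on: C.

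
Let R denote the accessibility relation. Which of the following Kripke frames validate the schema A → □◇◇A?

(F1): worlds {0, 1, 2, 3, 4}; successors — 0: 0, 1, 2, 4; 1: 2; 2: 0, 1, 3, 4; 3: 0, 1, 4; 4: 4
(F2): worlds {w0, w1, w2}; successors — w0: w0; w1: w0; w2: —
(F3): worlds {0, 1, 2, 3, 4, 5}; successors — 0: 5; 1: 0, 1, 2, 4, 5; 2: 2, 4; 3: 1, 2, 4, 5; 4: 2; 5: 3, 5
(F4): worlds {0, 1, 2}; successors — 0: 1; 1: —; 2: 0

none

The schema corresponds to a generalized confluence (Geach) condition: ∀x ∀z (xRz → ∃w (x = w ∧ zR²w)).
(F1): fails — 0R4 but no w with 0=w and 4R²w.
(F2): fails — w1Rw0 but no w with w1=w and w0R²w.
(F3): fails — 0R5 but no w with 0=w and 5R²w.
(F4): fails — 0R1 but no w with 0=w and 1R²w.
Valid on no frame.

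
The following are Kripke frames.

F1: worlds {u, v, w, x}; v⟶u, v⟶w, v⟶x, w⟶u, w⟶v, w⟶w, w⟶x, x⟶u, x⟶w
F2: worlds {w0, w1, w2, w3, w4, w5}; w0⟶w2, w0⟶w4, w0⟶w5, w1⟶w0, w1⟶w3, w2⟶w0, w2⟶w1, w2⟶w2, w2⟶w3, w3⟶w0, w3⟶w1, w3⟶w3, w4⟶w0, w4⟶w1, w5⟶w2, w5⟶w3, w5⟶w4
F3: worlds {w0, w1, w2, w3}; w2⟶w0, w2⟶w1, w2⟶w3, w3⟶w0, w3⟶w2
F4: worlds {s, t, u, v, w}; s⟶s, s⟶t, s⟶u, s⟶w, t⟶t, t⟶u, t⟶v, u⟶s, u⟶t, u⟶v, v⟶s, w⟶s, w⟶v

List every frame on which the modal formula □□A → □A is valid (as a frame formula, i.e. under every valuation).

This is the axiom for density; its first-order frame correspondent is ∀x ∀y (Rxy → ∃z (Rxz ∧ Rzy)).
F1: holds.
F2: fails — Rw4w1 but no z with Rw4z and Rzw1.
F3: fails — Rw3w2 but no z with Rw3z and Rzw2.
F4: fails — Rwv but no z with Rwz and Rzv.
Valid on: F1.

F1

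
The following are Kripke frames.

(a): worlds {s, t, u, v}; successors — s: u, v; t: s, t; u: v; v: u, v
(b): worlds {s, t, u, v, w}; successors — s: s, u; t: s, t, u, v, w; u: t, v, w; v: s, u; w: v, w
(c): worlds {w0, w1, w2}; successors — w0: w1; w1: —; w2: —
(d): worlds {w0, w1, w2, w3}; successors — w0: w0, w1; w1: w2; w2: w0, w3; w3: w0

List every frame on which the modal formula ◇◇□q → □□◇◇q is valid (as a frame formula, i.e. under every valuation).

This is the axiom for a generalized confluence (Geach) condition; its first-order frame correspondent is ∀x ∀y ∀z ((xR²y ∧ xR²z) → ∃w (yRw ∧ zR²w)).
(a): fails — tR²t, tR²s but no w with tRw and sR²w.
(b): ✓.
(c): ✓.
(d): fails — w0R²w1, w0R²w1 but no w with w1Rw and w1R²w.
Valid on: (b), (c).

(b), (c)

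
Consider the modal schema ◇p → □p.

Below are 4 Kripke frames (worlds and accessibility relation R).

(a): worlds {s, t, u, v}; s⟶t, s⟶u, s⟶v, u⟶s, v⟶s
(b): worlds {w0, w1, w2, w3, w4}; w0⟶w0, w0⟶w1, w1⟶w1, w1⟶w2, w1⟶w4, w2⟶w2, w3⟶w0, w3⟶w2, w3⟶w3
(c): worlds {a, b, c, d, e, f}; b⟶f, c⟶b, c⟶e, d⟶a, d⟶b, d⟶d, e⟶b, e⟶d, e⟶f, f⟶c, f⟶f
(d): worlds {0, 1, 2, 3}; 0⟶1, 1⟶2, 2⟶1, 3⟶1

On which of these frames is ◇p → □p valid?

This is the axiom for partial functionality; its first-order frame correspondent is ∀x ∀y ∀z (Rxy ∧ Rxz → y = z).
(a): fails — s sees both t and u.
(b): fails — w0 sees both w0 and w1.
(c): fails — c sees both b and e.
(d): satisfies the condition.
Valid on: (d).

(d)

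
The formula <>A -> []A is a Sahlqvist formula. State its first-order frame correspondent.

Suppose ◇A→□A is valid. Take Rxy, Rxz and set V(A)={y}. Then ◇A at x, so □A at x, so A at z, i.e. z=y.
Conversely, on a frame with partial functionality the schema holds at every world under every valuation.
So the correspondent is partial functionality.

Partial functionality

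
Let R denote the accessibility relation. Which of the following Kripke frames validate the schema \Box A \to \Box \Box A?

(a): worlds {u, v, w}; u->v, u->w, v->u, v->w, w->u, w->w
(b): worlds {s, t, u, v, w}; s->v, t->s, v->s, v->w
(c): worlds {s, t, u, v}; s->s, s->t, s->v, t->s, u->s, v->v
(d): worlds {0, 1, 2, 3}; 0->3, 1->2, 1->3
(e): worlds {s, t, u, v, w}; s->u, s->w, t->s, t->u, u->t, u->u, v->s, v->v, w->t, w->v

This is the axiom for transitivity; its first-order frame correspondent is \forall x \forall y \forall z (Rxy \wedge Ryz \to Rxz).
(a): fails — Ruv and Rvu but not Ruu.
(b): fails — Rvs and Rsv but not Rvv.
(c): fails — Rus and Rsv but not Ruv.
(d): condition met.
(e): fails — Rwt and Rts but not Rws.
Valid on: (d).

(d)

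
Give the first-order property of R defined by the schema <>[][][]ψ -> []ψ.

This is a Sahlqvist (Geach-type) schema ◇^1□^3ψ → □^1◇^0ψ.
Minimal-valuation argument: fix x; take any y with xR^1y and any z with xR^1z. Set V(ψ) to the set of worlds R-reachable from y in exactly 3 steps. Then □^3ψ holds at y, so the antecedent holds at x; validity forces ◇^0ψ at z, giving a w with zR^0w and yR^3w.
First-order correspondent: forall x forall y forall z ((xRy & xRz) -> exists w (y R^3 w & z = w)).

forall x forall y forall z ((xRy & xRz) -> exists w (y R^3 w & z = w))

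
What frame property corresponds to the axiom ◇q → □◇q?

the Euclidean property

Suppose ◇q→□◇q is valid. Take Rxy, Rxz and set V(q)={y}. Then ◇q at x, so □◇q at x, so ◇q at z, so some w with Rzw has q; w=y, i.e. Rzy. By symmetry of the argument, Ryz.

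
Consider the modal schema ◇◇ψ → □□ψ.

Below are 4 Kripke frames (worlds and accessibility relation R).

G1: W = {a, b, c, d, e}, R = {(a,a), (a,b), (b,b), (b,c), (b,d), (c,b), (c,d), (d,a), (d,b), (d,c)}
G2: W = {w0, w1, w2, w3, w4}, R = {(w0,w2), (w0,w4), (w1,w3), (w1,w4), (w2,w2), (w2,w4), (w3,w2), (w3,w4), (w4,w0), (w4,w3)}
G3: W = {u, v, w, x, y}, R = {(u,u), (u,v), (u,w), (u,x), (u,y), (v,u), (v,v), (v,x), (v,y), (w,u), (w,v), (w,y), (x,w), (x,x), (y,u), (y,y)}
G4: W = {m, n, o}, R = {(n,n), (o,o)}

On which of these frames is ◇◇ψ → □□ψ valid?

The schema corresponds to a generalized confluence (Geach) condition: ∀x ∀y ∀z ((xR²y ∧ xR²z) → ∃w (y = w ∧ z = w)).
G1: fails — aR²a, aR²b but a ≠ b.
G2: fails — w0R²w0, w0R²w2 but w0 ≠ w2.
G3: fails — uR²u, uR²v but u ≠ v.
G4: ✓.

G4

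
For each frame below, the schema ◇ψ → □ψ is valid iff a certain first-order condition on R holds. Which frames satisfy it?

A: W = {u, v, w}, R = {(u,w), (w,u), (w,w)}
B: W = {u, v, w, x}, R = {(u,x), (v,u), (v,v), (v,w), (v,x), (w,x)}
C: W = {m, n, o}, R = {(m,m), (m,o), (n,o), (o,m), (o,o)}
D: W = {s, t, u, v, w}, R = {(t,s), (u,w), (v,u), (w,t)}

The schema corresponds to partial functionality: ∀x ∀y ∀z (Rxy ∧ Rxz → y = z).
A: fails — w sees both u and w.
B: fails — v sees both u and v.
C: fails — m sees both m and o.
D: condition met.
Valid on: D.

D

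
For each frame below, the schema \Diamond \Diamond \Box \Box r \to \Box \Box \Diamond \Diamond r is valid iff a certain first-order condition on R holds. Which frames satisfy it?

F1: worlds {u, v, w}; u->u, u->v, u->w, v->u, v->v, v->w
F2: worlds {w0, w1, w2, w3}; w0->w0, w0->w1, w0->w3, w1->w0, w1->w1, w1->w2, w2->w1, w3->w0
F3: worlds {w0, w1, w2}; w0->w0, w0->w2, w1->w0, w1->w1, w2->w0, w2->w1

This is the axiom for a generalized confluence (Geach) condition; its first-order frame correspondent is \forall x \forall y \forall z ((x R^2 y \wedge x R^2 z) \to \exists w (y R^2 w \wedge z R^2 w)).
F1: fails — uR²u, uR²w but no t with uR²t and wR²t.
F2: satisfies the condition.
F3: satisfies the condition.
Valid on: F2, F3.

F2, F3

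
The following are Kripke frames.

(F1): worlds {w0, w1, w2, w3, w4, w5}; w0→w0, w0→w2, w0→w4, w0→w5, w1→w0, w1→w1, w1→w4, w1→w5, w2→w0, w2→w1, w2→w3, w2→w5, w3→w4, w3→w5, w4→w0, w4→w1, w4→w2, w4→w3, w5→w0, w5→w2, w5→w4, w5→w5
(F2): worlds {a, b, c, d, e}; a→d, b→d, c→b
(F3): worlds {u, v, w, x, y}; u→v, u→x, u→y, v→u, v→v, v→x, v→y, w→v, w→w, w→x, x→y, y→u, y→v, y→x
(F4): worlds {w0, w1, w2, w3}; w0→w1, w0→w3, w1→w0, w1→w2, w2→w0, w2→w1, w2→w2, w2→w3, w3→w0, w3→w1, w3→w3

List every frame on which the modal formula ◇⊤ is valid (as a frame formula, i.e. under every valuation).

Frame correspondent (Sahlqvist): ∀x ∃y Rxy — i.e. seriality.
(F1): satisfies the condition.
(F2): fails — world d has no successor.
(F3): satisfies the condition.
(F4): satisfies the condition.
Valid on: (F1), (F3), (F4).

(F1), (F3), (F4)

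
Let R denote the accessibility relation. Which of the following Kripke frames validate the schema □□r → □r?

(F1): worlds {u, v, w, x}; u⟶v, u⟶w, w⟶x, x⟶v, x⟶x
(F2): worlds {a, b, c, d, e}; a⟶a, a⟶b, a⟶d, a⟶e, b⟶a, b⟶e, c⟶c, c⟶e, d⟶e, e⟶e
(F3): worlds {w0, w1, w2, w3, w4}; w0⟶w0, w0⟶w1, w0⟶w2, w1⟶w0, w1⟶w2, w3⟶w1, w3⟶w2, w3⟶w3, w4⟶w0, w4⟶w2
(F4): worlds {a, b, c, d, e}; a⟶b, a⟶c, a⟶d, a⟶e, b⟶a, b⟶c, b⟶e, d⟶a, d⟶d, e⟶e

(F2), (F3)

The schema corresponds to density: ∀x ∀y (Rxy → ∃z (Rxz ∧ Rzy)).
(F1): fails — Ruv but no z with Ruz and Rzv.
(F2): holds.
(F3): holds.
(F4): fails — Rab but no z with Raz and Rzb.
Valid on: (F2), (F3).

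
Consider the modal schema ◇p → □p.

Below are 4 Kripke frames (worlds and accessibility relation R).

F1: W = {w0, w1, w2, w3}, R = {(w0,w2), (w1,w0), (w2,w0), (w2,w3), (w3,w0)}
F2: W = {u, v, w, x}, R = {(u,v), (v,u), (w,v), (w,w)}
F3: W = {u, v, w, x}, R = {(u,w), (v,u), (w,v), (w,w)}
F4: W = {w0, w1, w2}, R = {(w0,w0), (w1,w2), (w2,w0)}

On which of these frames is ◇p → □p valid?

F4

Frame correspondent (Sahlqvist): ∀x ∀y ∀z (Rxy ∧ Rxz → y = z) — i.e. partial functionality.
F1: fails — w2 sees both w0 and w3.
F2: fails — w sees both v and w.
F3: fails — w sees both v and w.
F4: condition met.
Valid on: F4.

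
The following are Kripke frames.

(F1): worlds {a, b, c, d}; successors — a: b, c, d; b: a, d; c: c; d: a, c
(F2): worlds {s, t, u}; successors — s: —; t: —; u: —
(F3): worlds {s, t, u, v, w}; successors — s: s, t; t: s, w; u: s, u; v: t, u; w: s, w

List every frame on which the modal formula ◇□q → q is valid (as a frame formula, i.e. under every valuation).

This is the axiom for symmetry; its first-order frame correspondent is ∀x ∀y (Rxy → Ryx).
(F1): fails — Rdc but not Rcd.
(F2): condition met.
(F3): fails — Rus but not Rsu.
Valid on: (F2).

(F2)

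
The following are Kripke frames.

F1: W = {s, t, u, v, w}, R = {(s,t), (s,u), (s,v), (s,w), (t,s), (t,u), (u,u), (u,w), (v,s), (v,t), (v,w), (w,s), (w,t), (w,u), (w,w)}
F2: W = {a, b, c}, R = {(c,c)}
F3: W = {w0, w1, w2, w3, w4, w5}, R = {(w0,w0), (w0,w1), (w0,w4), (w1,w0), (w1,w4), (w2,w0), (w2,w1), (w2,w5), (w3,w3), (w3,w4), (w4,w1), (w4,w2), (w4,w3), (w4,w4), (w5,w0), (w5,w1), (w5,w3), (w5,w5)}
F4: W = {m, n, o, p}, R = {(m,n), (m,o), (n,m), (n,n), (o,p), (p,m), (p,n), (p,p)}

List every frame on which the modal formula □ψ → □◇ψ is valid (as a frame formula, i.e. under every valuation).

Frame correspondent (Sahlqvist): ∀x ∀z (xRz → ∃w (xRw ∧ zRw)) — i.e. a generalized confluence (Geach) condition.
F1: ✓.
F2: ✓.
F3: ✓.
F4: fails — mRo but no w with mRw and oRw.

F1, F2, F3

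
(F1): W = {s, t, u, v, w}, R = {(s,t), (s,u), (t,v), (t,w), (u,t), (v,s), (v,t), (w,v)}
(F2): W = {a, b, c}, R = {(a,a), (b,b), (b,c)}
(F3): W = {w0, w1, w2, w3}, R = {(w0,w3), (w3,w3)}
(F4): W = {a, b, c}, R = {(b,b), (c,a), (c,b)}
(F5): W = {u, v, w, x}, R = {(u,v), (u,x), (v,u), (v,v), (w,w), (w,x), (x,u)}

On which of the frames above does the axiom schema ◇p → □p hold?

(F3)

Frame correspondent (Sahlqvist): ∀x ∀y ∀z (Rxy ∧ Rxz → y = z) — i.e. partial functionality.
(F1): fails — s sees both t and u.
(F2): fails — b sees both b and c.
(F3): condition met.
(F4): fails — c sees both a and b.
(F5): fails — u sees both v and x.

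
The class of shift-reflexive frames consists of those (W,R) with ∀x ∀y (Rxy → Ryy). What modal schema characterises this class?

□(□s → s)

This is shift-reflexivity; the standard corresponding axiom is T□: □(□s → s).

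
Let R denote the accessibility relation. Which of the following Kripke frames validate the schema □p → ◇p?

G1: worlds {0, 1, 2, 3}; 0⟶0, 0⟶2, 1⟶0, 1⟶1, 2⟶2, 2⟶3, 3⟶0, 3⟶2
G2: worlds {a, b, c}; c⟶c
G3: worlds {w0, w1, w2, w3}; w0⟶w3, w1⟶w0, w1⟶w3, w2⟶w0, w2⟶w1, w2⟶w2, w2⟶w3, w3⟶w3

G1, G3

Frame correspondent (Sahlqvist): ∀x ∃y Rxy — i.e. seriality.
G1: holds.
G2: fails — world a has no successor.
G3: holds.
Valid on: G1, G3.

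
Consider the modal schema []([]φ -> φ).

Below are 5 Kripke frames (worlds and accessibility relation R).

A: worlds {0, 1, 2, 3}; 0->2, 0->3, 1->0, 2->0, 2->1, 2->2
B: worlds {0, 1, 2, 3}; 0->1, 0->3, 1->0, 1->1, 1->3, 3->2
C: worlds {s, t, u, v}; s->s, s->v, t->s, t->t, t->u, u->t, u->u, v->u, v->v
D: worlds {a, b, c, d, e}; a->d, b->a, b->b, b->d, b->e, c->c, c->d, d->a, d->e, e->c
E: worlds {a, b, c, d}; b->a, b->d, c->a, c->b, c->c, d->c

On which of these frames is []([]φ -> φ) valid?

This is the axiom for shift-reflexivity; its first-order frame correspondent is forall x forall y (Rxy -> Ryy).
A: fails — R10 but not R00.
B: fails — R10 but not R00.
C: holds.
D: fails — Rcd but not Rdd.
E: fails — Rba but not Raa.

C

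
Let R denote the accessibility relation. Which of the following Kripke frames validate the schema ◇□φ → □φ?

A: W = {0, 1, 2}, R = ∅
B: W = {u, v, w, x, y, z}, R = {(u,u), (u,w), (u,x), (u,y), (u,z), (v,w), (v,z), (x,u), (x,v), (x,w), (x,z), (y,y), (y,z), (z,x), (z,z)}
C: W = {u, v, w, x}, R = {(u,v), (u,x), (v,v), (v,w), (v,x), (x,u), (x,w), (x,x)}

A

This is the axiom for the Euclidean property; its first-order frame correspondent is ∀x ∀y ∀z (Rxy ∧ Rxz → Ryz).
A: holds.
B: fails — Ruz and Ruw but not Rzw.
C: fails — Rux and Ruv but not Rxv.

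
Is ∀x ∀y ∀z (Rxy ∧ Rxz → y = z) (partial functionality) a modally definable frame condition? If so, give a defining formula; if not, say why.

Yes, by ◇q → □q

The condition is partial functionality. A defining modal formula is ◇q → □q.
Suppose ◇q→□q is valid. Take Rxy, Rxz and set V(q)={y}. Then ◇q at x, so □q at x, so q at z, i.e. z=y.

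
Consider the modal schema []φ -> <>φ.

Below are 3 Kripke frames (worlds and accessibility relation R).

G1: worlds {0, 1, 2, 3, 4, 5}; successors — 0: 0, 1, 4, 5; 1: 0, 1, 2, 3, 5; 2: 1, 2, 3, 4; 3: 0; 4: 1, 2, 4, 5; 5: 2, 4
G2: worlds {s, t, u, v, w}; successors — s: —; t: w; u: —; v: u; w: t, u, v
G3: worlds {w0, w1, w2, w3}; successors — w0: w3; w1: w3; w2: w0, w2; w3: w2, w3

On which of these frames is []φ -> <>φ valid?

G1, G3

The schema corresponds to seriality: forall x exists y Rxy.
G1: holds.
G2: fails — world s has no successor.
G3: holds.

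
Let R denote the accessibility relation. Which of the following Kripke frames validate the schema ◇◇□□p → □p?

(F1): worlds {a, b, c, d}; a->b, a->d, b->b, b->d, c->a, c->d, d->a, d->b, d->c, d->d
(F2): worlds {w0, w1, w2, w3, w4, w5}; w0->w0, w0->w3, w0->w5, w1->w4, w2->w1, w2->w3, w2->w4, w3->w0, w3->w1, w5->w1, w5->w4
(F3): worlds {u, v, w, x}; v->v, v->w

(F1)

Frame correspondent (Sahlqvist): ∀x ∀y ∀z ((xR²y ∧ xRz) → ∃w (yR²w ∧ z = w)) — i.e. a generalized confluence (Geach) condition.
(F1): satisfies the condition.
(F2): fails — w0R²w1, w0Rw0 but no w with w1R²w and w0=w.
(F3): fails — vR²w, vRv but no t with wR²t and v=t.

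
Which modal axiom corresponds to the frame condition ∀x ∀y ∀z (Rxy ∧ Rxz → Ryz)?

The condition is the Euclidean property. The 5 schema ◇s → □◇s defines it.

◇s → □◇s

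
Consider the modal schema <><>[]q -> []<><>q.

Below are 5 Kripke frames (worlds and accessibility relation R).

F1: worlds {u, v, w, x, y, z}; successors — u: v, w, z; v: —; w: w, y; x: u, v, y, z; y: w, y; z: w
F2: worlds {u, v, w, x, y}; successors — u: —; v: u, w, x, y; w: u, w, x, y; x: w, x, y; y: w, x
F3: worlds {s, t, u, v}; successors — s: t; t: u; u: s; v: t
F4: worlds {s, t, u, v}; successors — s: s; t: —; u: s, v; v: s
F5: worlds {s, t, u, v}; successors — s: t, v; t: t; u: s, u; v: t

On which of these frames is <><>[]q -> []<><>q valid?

F3, F4

This is the axiom for a generalized confluence (Geach) condition; its first-order frame correspondent is forall x forall y forall z ((x R^2 y & xRz) -> exists w (yRw & z R^2 w)).
F1: fails — uR²w, uRv but no t with wRt and vR²t.
F2: fails — vR²u, vRu but no t with uRt and uR²t.
F3: condition met.
F4: condition met.
F5: fails — uR²u, uRs but no w with uRw and sR²w.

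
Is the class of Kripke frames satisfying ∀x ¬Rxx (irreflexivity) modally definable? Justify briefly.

Not modally definable

Any modally definable frame class is closed under surjective bounded morphisms.
The 5-cycle (worlds s,t,u,v,w with s→t→u→v→w→s) is irreflexive, and the map sending every world to a single reflexive point • is a surjective bounded morphism (forth: every edge maps to (•,•); back: every world has a successor). So any modal formula valid on the 5-cycle is also valid on the reflexive point, which is not irreflexive.
So the class is not modally definable.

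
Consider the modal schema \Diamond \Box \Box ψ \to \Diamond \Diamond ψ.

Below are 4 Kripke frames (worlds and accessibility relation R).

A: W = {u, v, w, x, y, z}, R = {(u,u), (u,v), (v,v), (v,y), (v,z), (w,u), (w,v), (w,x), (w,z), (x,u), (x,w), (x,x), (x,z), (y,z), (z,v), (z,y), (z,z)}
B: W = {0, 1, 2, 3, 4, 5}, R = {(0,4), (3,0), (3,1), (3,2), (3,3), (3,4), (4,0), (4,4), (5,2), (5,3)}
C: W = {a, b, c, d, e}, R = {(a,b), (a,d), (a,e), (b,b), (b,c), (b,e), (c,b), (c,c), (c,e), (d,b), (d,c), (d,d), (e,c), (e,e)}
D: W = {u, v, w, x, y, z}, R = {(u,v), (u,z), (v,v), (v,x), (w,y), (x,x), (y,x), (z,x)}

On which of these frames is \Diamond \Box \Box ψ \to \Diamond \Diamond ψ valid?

A, C, D

Frame correspondent (Sahlqvist): \forall x \forall y (xRy \to \exists w (y R^2 w \wedge x R^2 w)) — i.e. a generalized confluence (Geach) condition.
A: satisfies the condition.
B: fails — 3R1 but no w with 1R²w and 3R²w.
C: satisfies the condition.
D: satisfies the condition.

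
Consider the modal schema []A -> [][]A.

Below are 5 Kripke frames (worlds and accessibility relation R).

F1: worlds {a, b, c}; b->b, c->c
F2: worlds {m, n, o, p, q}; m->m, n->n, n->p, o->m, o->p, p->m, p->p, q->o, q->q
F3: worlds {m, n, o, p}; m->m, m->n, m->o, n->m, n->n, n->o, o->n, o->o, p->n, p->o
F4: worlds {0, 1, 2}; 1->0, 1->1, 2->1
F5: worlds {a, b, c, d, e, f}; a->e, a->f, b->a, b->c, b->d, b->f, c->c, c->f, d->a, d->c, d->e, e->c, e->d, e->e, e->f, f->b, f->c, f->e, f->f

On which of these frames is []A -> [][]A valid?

F1

Frame correspondent (Sahlqvist): forall x forall y forall z (Rxy & Ryz -> Rxz) — i.e. transitivity.
F1: satisfies the condition.
F2: fails — Rnp and Rpm but not Rnm.
F3: fails — Ron and Rnm but not Rom.
F4: fails — R21 and R10 but not R20.
F5: fails — Rae and Rec but not Rac.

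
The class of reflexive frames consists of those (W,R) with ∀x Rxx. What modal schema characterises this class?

The condition is reflexivity. The T schema □q → q defines it.
Suppose □q→q is valid. At any x set V(q)={w : Rxw}. Then □q holds at x, so q holds at x, i.e. Rxx.

□q → q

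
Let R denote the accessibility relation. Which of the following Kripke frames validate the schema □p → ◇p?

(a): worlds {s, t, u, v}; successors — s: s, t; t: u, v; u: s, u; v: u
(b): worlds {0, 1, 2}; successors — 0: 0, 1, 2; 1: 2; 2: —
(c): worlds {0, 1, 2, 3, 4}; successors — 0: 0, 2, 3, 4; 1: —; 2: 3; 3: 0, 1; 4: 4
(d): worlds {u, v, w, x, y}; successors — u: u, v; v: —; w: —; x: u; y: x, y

This is the axiom for seriality; its first-order frame correspondent is ∀x ∃y Rxy.
(a): condition met.
(b): fails — world 2 has no successor.
(c): fails — world 1 has no successor.
(d): fails — world v has no successor.

(a)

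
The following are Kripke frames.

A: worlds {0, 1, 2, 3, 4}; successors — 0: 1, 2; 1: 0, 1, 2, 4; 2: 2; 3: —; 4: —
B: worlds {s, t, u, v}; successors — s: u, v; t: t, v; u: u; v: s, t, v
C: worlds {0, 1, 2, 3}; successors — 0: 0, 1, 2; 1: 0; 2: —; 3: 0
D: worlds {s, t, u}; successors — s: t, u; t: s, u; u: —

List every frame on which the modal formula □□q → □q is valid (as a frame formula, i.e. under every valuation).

A, B, C

The schema corresponds to density: ∀x ∀y (Rxy → ∃z (Rxz ∧ Rzy)).
A: satisfies the condition.
B: satisfies the condition.
C: satisfies the condition.
D: fails — Rts but no z with Rtz and Rzs.
Valid on: A, B, C.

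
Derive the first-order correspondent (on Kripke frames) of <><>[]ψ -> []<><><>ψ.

This is a Sahlqvist (Geach-type) schema ◇^2□^1ψ → □^1◇^3ψ.
Minimal-valuation argument: fix x; take any y with xR^2y and any z with xR^1z. Set V(ψ) to the set of worlds R-reachable from y in exactly 1 step. Then □^1ψ holds at y, so the antecedent holds at x; validity forces ◇^3ψ at z, giving a w with zR^3w and yR^1w.
First-order correspondent: forall x forall y forall z ((x R^2 y & xRz) -> exists w (yRw & z R^3 w)).

forall x forall y forall z ((x R^2 y & xRz) -> exists w (yRw & z R^3 w))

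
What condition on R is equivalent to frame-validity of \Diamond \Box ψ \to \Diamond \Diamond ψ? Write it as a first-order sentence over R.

This is a Sahlqvist (Geach-type) schema ◇^1□^1ψ → □^0◇^2ψ.
First-order correspondent: \forall x \forall y (xRy \to \exists w (yRw \wedge x R^2 w)).

\forall x \forall y (xRy \to \exists w (yRw \wedge x R^2 w))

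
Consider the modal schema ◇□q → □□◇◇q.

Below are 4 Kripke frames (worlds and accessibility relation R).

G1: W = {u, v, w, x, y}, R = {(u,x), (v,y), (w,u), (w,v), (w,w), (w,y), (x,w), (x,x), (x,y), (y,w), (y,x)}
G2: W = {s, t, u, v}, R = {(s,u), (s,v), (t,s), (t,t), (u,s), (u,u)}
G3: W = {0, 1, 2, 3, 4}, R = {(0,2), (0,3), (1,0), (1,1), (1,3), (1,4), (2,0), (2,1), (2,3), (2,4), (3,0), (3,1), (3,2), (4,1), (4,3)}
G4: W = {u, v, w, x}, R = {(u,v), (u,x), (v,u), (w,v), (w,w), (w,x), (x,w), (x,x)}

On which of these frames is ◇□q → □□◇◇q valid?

The schema corresponds to a generalized confluence (Geach) condition: ∀x ∀y ∀z ((xRy ∧ xR²z) → ∃w (yRw ∧ zR²w)).
G1: fails — wRv, wR²v but no t with vRt and vR²t.
G2: fails — sRv, sR²s but no w with vRw and sR²w.
G3: ✓.
G4: fails — uRv, uR²x but no t with vRt and xR²t.
Valid on: G3.

G3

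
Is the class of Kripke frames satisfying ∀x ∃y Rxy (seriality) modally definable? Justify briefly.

This is a Sahlqvist condition; the D axiom □r → ◇r defines it.
Suppose □r→◇r is valid. At any x set V(r)=W. Then □r at x, so ◇r at x, so x has a successor.

Yes — defined by □r → ◇r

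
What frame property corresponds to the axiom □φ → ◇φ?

Suppose □φ→◇φ is valid. At any x set V(φ)=W. Then □φ at x, so ◇φ at x, so x has a successor.

Seriality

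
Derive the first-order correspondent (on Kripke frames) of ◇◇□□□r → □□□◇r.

∀x ∀y ∀z ((xR²y ∧ xR³z) → ∃w (yR³w ∧ zRw))

This is a Sahlqvist (Geach-type) schema ◇^2□^3r → □^3◇^1r.
Minimal-valuation argument: fix x; take any y with xR^2y and any z with xR^3z. Set V(r) to the set of worlds R-reachable from y in exactly 3 steps. Then □^3r holds at y, so the antecedent holds at x; validity forces ◇^1r at z, giving a w with zR^1w and yR^3w.
First-order correspondent: ∀x ∀y ∀z ((xR²y ∧ xR³z) → ∃w (yR³w ∧ zRw)).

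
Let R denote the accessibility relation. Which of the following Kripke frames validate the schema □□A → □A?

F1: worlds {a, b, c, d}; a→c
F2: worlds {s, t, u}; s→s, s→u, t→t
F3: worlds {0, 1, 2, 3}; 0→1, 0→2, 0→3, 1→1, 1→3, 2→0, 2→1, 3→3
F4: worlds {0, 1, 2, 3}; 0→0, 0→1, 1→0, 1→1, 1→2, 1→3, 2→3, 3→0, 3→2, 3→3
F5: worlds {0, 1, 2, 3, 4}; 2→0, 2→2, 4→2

This is the axiom for density; its first-order frame correspondent is ∀x ∀y (Rxy → ∃z (Rxz ∧ Rzy)).
F1: fails — Rac but no z with Raz and Rzc.
F2: condition met.
F3: fails — R02 but no z with R0z and Rz2.
F4: condition met.
F5: condition met.
Valid on: F2, F4, F5.

F2, F4, F5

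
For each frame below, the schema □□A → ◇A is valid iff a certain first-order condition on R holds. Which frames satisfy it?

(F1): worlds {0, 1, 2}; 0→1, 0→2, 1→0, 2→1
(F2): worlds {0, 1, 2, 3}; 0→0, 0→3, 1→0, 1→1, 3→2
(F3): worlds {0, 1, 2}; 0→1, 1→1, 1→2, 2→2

This is the axiom for a generalized confluence (Geach) condition; its first-order frame correspondent is ∀x ∃w (xR²w ∧ xRw).
(F1): fails — at 1 but no w with 1R²w and 1Rw.
(F2): fails — at 2 but no w with 2R²w and 2Rw.
(F3): satisfies the condition.
Valid on: (F3).

(F3)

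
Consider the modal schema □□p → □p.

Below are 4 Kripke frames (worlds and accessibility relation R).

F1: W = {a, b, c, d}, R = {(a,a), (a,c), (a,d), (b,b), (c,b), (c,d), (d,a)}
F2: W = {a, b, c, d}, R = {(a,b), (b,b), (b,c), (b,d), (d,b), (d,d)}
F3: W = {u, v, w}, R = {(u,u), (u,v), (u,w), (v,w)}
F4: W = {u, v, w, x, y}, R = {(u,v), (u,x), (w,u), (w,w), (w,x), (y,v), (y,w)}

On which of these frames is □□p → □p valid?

Frame correspondent (Sahlqvist): ∀x ∀y (Rxy → ∃z (Rxz ∧ Rzy)) — i.e. density.
F1: fails — Rcd but no z with Rcz and Rzd.
F2: condition met.
F3: fails — Rvw but no z with Rvz and Rzw.
F4: fails — Ruv but no z with Ruz and Rzv.

F2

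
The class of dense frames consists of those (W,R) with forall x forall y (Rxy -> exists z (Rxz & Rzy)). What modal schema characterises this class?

□□p → □p

The condition is density. The C4 schema □□p → □p defines it.
Suppose □□p→□p is valid. Take Rxy and set V(p)={w : xR²w}. Then □□p at x, so □p at x, so p at y, i.e. ∃z(Rxz∧Rzy).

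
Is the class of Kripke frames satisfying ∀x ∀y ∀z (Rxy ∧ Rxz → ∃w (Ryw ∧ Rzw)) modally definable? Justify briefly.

The condition is convergence. A defining modal formula is ◇□r → □◇r.
Suppose ◇□r→□◇r is valid. Take Rxy, Rxz and set V(r)={w : Ryw}. Then □r at y so ◇□r at x, so □◇r at x, so ◇r at z, giving w with Rzw and Ryw.

Yes — defined by ◇□r → □◇r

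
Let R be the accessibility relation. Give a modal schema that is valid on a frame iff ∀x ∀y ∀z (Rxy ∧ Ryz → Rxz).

The condition is transitivity. The 4 schema □ψ → □□ψ defines it.
Suppose □ψ→□□ψ is valid. Take Rxy, Ryz and set V(ψ)={w : Rxw}. Then □ψ at x, so □□ψ at x, so □ψ at y, so ψ at z, i.e. Rxz.

□ψ → □□ψ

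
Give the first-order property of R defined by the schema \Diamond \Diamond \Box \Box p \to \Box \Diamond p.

This is a Sahlqvist (Geach-type) schema ◇^2□^2p → □^1◇^1p.
Minimal-valuation argument: fix x; take any y with xR^2y and any z with xR^1z. Set V(p) to the set of worlds R-reachable from y in exactly 2 steps. Then □^2p holds at y, so the antecedent holds at x; validity forces ◇^1p at z, giving a w with zR^1w and yR^2w.
First-order correspondent: \forall x \forall y \forall z ((x R^2 y \wedge xRz) \to \exists w (y R^2 w \wedge zRw)).

\forall x \forall y \forall z ((x R^2 y \wedge xRz) \to \exists w (y R^2 w \wedge zRw))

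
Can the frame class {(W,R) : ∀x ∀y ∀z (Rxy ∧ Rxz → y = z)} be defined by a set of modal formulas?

Definable; ◇q → □q defines it

This is a Sahlqvist condition; the CD axiom ◇q → □q defines it.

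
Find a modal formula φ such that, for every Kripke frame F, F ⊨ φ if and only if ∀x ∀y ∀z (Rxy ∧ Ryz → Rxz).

This is transitivity; the standard corresponding axiom is 4: □ψ → □□ψ.
Suppose □ψ→□□ψ is valid. Take Rxy, Ryz and set V(ψ)={w : Rxw}. Then □ψ at x, so □□ψ at x, so □ψ at y, so ψ at z, i.e. Rxz.

□ψ → □□ψ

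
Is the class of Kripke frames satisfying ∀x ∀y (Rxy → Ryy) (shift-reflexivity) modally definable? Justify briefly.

This is a Sahlqvist condition; the T□ axiom □(□q → q) defines it.
Suppose □(□q→q) is valid. Take Rxy and set V(q)={w : Ryw}. Then at y, □q holds; since □(□q→q) at x, □q→q at y, so q at y, i.e. Ryy.

Definable; □(□q → q) defines it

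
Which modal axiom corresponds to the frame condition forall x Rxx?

The condition is reflexivity. The T schema □p → p defines it.
Suppose □p→p is valid. At any x set V(p)={w : Rxw}. Then □p holds at x, so p holds at x, i.e. Rxx.

□p → p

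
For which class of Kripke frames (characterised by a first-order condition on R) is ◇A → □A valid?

Suppose ◇A→□A is valid. Take Rxy, Rxz and set V(A)={y}. Then ◇A at x, so □A at x, so A at z, i.e. z=y.
Conversely, on a frame with partial functionality the schema holds at every world under every valuation.
So the correspondent is partial functionality.

partial functionality: ∀x ∀y ∀z (Rxy ∧ Rxz → y = z)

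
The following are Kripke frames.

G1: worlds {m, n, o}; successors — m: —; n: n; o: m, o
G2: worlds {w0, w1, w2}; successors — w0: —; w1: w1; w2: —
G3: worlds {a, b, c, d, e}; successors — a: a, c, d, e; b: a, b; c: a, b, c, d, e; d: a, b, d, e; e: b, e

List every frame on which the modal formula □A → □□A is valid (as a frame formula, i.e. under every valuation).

Frame correspondent (Sahlqvist): ∀x ∀y ∀z (Rxy ∧ Ryz → Rxz) — i.e. transitivity.
G1: satisfies the condition.
G2: satisfies the condition.
G3: fails — Reb and Rba but not Rea.
Valid on: G1, G2.

G1, G2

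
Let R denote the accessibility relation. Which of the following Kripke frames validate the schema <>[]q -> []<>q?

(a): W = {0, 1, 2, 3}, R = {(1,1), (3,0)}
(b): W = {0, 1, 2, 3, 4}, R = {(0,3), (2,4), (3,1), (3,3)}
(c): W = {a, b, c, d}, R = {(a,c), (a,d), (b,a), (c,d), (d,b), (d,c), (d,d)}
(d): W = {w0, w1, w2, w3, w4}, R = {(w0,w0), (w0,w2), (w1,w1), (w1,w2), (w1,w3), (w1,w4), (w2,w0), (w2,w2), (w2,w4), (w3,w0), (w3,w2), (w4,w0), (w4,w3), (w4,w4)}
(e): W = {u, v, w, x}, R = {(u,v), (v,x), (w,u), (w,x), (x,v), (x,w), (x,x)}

Frame correspondent (Sahlqvist): forall x forall y forall z (Rxy & Rxz -> exists w (Ryw & Rzw)) — i.e. convergence.
(a): fails — R30 and R30 but 0 and 0 have no common successor.
(b): fails — R24 and R24 but 4 and 4 have no common successor.
(c): fails — Rdc and Rdb but c and b have no common successor.
(d): holds.
(e): holds.

(d), (e)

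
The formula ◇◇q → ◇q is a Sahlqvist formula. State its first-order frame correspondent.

Equivalently (dual form): □q → □□q.
Suppose □q→□□q is valid. Take Rxy, Ryz and set V(q)={w : Rxw}. Then □q at x, so □□q at x, so □q at y, so q at z, i.e. Rxz.

Transitivity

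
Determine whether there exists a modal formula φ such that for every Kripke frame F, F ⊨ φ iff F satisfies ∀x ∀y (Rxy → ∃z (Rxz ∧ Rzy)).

Yes — defined by □□q → □q

This is a Sahlqvist condition; the C4 axiom □□q → □q defines it.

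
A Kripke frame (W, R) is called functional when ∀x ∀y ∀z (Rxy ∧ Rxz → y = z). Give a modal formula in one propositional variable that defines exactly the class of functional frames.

A defining formula is ◇ψ → □ψ (the CD axiom).
Suppose ◇ψ→□ψ is valid. Take Rxy, Rxz and set V(ψ)={y}. Then ◇ψ at x, so □ψ at x, so ψ at z, i.e. z=y.

◇ψ → □ψ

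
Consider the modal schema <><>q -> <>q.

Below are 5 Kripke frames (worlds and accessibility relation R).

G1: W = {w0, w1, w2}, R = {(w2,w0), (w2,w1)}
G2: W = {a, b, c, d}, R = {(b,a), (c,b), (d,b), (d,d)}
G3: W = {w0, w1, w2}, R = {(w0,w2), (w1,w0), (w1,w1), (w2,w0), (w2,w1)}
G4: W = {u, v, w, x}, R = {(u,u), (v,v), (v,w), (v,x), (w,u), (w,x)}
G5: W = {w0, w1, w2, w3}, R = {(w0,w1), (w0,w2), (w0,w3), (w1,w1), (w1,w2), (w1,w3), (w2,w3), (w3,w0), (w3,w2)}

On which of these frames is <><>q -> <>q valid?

This is the axiom for transitivity; its first-order frame correspondent is forall x forall y forall z (Rxy & Ryz -> Rxz).
G1: ✓.
G2: fails — Rdb and Rba but not Rda.
G3: fails — Rw1w0 and Rw0w2 but not Rw1w2.
G4: fails — Rvw and Rwu but not Rvu.
G5: fails — Rw3w2 and Rw2w3 but not Rw3w3.
Valid on: G1.

G1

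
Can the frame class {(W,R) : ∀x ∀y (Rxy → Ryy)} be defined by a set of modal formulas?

Yes — defined by □(□r → r)

Yes: it is shift-reflexivity, defined by the T□ schema □(□r → r).
Suppose □(□r→r) is valid. Take Rxy and set V(r)={w : Ryw}. Then at y, □r holds; since □(□r→r) at x, □r→r at y, so r at y, i.e. Ryy.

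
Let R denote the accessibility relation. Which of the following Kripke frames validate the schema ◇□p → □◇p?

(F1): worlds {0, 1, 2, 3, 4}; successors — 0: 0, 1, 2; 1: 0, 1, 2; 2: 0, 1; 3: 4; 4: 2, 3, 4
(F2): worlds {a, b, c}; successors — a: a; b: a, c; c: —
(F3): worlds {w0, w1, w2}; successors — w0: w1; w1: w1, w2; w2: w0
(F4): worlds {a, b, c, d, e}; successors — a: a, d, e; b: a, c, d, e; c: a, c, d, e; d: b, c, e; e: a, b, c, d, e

(F4)

Frame correspondent (Sahlqvist): ∀x ∀y ∀z (Rxy ∧ Rxz → ∃w (Ryw ∧ Rzw)) — i.e. convergence.
(F1): fails — R43 and R42 but 3 and 2 have no common successor.
(F2): fails — Rba and Rbc but a and c have no common successor.
(F3): fails — Rw1w2 and Rw1w1 but w2 and w1 have no common successor.
(F4): satisfies the condition.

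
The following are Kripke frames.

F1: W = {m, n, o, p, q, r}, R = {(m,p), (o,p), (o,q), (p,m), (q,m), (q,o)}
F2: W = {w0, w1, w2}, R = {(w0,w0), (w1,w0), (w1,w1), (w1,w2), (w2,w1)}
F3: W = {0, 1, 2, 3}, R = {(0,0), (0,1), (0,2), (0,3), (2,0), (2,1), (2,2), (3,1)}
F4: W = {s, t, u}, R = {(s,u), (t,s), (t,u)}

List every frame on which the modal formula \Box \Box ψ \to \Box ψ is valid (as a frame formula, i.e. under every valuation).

F2

The schema corresponds to density: \forall x \forall y (Rxy \to \exists z (Rxz \wedge Rzy)).
F1: fails — Rop but no z with Roz and Rzp.
F2: condition met.
F3: fails — R31 but no z with R3z and Rz1.
F4: fails — Rsu but no z with Rsz and Rzu.
Valid on: F2.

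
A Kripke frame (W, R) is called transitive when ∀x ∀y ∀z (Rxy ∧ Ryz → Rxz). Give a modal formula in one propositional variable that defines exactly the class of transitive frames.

□ψ → □□ψ

A defining formula is □ψ → □□ψ (the 4 axiom).
Suppose □ψ→□□ψ is valid. Take Rxy, Ryz and set V(ψ)={w : Rxw}. Then □ψ at x, so □□ψ at x, so □ψ at y, so ψ at z, i.e. Rxz.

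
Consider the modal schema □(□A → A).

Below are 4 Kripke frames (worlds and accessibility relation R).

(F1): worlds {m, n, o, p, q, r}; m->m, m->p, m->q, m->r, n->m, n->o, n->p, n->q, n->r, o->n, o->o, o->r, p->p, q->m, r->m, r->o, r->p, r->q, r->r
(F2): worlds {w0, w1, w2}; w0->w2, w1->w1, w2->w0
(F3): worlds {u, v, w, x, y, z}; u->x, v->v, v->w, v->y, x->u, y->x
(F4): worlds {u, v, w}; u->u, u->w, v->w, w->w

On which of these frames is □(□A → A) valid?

Frame correspondent (Sahlqvist): ∀x ∀y (Rxy → Ryy) — i.e. shift-reflexivity.
(F1): fails — Ron but not Rnn.
(F2): fails — Rw0w2 but not Rw2w2.
(F3): fails — Ryx but not Rxx.
(F4): condition met.
Valid on: (F4).

(F4)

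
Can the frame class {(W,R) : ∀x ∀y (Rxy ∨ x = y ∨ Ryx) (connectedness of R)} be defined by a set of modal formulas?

Modal frame validity is preserved under disjoint unions.
Take 3 disjoint single-world reflexive frames: each is trivially connected, but their disjoint union has 3 worlds with no edge between distinct components, so it is not connected.
So no modal formula (or set of formulas) defines exactly the connected frames.

No — not modally definable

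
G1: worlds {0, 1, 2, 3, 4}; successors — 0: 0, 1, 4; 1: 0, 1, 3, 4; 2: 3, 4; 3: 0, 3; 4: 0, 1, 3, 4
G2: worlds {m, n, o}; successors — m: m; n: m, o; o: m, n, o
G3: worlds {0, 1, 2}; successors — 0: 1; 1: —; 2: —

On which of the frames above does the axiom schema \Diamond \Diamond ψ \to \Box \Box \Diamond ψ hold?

The schema corresponds to a generalized confluence (Geach) condition: \forall x \forall y \forall z ((x R^2 y \wedge x R^2 z) \to \exists w (y = w \wedge zRw)).
G1: fails — 0R²1, 0R²3 but no w with 1=w and 3Rw.
G2: fails — nR²n, nR²m but no w with n=w and mRw.
G3: holds.
Valid on: G3.

G3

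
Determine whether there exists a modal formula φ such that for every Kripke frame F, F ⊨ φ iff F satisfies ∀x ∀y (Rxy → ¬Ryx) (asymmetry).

Any modally definable frame class is closed under surjective bounded morphisms.
The 5-cycle (worlds w0,w1,w2,w3,w4 with w0→w1→w2→w3→w4→w0) is asymmetric. Mapping every world to a single reflexive point • is a surjective bounded morphism, and the reflexive point is not asymmetric (R•• but asymmetry requires ¬R••).
So no modal formula (or set of formulas) defines exactly the asymmetric frames.

No — not modally definable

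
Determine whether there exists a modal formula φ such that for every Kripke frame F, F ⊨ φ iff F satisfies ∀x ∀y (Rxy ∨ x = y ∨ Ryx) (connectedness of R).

Modal frame validity is preserved under disjoint unions.
Take 2 disjoint single-world reflexive frames: each is trivially connected, but their disjoint union has 2 worlds with no edge between distinct components, so it is not connected.
So no modal formula (or set of formulas) defines exactly the connected frames.

No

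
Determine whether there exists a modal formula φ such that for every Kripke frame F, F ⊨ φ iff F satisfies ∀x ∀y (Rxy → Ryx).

Yes, by p → □◇p

Yes: it is symmetry, defined by the B schema p → □◇p.
Suppose p→□◇p is valid. Take Rxy and set V(p)={x}. Then p at x, so □◇p at x, so ◇p at y, so some z with Ryz has p; z=x, i.e. Ryx.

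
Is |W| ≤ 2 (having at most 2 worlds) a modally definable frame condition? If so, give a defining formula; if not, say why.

Not definable by any modal formula

Modal frame validity is preserved under disjoint unions.
Any modal formula valid on each of 3 disjoint one-world frames is valid on their disjoint union (validity is preserved under disjoint unions). Each one-world frame has |W|=1≤2, but the union has |W|=3.
Hence having at most 2 worlds is not modally definable.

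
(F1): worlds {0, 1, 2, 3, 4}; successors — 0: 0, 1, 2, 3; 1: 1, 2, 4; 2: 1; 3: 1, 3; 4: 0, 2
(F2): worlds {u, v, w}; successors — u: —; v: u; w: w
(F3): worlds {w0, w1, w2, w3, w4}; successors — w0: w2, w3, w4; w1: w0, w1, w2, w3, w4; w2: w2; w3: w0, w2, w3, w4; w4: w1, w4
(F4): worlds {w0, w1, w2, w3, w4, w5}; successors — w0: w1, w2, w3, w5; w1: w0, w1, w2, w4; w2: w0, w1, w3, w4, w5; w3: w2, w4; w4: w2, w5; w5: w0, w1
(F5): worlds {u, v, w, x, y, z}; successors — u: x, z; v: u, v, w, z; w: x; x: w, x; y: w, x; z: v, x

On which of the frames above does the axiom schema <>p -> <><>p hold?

The schema corresponds to a generalized confluence (Geach) condition: forall x forall y (xRy -> exists w (y = w & x R^2 w)).
(F1): holds.
(F2): fails — vRu but no t with u=t and vR²t.
(F3): holds.
(F4): fails — w4Rw2 but no w with w2=w and w4R²w.
(F5): fails — uRz but no t with z=t and uR²t.

(F1), (F3)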